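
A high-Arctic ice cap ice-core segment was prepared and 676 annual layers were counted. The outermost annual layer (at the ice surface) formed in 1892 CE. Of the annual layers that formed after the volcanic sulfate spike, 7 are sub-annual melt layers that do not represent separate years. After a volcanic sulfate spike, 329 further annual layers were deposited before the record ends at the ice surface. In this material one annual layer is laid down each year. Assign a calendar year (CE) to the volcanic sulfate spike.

1570 CE

329 annual layers post-date the volcanic sulfate spike.
Removing the 7 false annual layers leaves 329 − 7 = 322 true annual layers beyond the volcanic sulfate spike.
Counting back 322 years from 1892 CE places the volcanic sulfate spike in 1892 − 322 = 1570 CE.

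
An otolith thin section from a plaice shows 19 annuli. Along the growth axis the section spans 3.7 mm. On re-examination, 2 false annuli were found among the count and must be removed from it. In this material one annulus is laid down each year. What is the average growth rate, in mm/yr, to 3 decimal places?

0.218 mm/yr

True annulus count = 19 − 2 = 17.
3.7 mm over 17 years gives 3.7 / 17 ≈ 0.218 mm/yr.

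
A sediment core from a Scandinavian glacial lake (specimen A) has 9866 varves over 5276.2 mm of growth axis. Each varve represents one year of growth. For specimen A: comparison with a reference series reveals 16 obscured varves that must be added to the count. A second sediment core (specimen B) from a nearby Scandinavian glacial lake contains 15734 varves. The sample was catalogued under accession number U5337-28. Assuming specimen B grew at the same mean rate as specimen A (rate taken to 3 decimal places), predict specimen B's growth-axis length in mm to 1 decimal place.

8402.0 mm

Specimen A: correcting the raw count gives 9866 + 16 = 9882 true varves.
A: 5276.2 mm over 9882 years gives 5276.2 / 9882 ≈ 0.534 mm/yr.
Length of B = 0.534 × 15734 = 8402.0 mm.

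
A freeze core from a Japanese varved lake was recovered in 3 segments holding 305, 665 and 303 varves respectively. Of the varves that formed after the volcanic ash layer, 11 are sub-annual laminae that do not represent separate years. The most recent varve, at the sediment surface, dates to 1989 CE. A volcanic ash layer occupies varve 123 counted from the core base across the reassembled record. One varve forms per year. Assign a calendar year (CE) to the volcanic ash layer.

Total varves = 305 + 665 + 303 = 1273.
The volcanic ash layer sits at varve 123 from the core base, so 1273 − 123 = 1150 varves formed after it.
Removing the 11 false varves leaves 1150 − 11 = 1139 true varves beyond the volcanic ash layer.
The varve at the sediment surface is 1989 CE, so the volcanic ash layer dates to 1989 − 1139 = 850 CE.

850 CE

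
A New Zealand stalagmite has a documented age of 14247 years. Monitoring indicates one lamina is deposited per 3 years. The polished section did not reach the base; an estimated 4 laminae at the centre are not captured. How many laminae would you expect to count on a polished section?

4745 laminae

At 3 years per lamina, 14247 / 3 = 4749 laminae are expected.
Less the 4 uncaptured laminae: 4749 − 4 = 4745.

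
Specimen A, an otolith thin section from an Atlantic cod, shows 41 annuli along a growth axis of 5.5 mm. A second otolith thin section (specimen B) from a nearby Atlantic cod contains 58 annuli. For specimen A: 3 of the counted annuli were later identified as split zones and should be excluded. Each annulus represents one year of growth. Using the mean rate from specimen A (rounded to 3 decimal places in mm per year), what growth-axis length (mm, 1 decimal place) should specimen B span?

Specimen A: correcting the raw count gives 41 − 3 = 38 true annuli.
A: 5.5 mm over 38 years gives 5.5 / 38 ≈ 0.145 mm per year.
For B, 0.145 mm/year × 58 years = 8.4 mm.

8.4 mm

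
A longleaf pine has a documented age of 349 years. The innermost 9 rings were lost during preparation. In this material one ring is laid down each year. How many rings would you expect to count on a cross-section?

340 rings

Expected rings over 349 years: 349.
Subtracting the 9 rings not captured gives 349 − 9 = 340 rings in the record.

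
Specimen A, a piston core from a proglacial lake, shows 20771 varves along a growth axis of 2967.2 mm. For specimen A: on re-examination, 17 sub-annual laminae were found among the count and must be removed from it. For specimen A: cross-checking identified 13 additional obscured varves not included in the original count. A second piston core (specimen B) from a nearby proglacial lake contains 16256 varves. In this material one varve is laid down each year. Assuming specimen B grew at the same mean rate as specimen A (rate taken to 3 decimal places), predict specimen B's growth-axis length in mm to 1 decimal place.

Specimen A: true varve count = 20771 − 17 + 13 = 20767.
A: Mean rate = 2967.2 mm / 20767 years ≈ 0.143 mm per year.
B's length ≈ 0.143 × 16256 = 2324.6 mm.

2324.6 mm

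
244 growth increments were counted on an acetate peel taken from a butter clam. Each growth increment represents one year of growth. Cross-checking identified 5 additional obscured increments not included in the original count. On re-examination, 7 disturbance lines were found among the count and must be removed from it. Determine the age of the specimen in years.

True growth increment count = 244 − 7 + 5 = 242.
One growth increment per year makes the duration 242 years.

242 yr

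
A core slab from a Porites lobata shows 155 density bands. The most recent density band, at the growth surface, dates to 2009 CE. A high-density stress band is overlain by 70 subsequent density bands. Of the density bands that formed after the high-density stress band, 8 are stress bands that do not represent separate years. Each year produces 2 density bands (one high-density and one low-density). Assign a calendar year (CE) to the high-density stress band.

1978 CE

70 density bands post-date the high-density stress band.
70 − 8 false = 62 true density bands after the high-density stress band.
62 density bands at 2 per year is 62 / 2 = 31 years.
The density band at the growth surface is 2009 CE, so the high-density stress band dates to 2009 − 31 = 1978 CE.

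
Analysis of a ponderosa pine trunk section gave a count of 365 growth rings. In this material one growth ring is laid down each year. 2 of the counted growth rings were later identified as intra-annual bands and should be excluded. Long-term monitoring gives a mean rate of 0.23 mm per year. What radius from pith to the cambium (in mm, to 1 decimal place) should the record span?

83.5 mm

True growth ring count = 365 − 2 = 363.
Predicted length = 0.23 mm/year × 363 years = 83.5 mm.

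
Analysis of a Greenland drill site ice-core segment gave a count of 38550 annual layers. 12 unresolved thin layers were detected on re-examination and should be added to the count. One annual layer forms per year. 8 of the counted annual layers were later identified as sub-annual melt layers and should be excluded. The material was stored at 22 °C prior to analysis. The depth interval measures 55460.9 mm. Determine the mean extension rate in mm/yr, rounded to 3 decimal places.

1.439 mm/yr

True annual layer count = 38550 − 8 + 12 = 38554.
Extension rate ≈ 55460.9 / 38554 = 1.439 mm/yr.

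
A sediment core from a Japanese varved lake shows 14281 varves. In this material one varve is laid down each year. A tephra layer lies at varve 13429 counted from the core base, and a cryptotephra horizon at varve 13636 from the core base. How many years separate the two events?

The two markers are separated by 13636 − 13429 = 207 varves.
One varve per year makes the interval 207 years.

207 years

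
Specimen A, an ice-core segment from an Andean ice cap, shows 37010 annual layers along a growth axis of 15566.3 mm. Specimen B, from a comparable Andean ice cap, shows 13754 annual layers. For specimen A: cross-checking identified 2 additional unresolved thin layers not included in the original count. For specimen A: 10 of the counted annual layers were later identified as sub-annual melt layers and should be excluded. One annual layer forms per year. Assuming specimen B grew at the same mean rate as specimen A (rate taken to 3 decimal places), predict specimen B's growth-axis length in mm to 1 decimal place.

Specimen A: true annual layer count = 37010 − 10 + 2 = 37002.
A: 15566.3 mm over 37002 years gives 15566.3 / 37002 ≈ 0.421 mm per year.
B's length ≈ 0.421 × 13754 = 5790.4 mm.

5790.4 mm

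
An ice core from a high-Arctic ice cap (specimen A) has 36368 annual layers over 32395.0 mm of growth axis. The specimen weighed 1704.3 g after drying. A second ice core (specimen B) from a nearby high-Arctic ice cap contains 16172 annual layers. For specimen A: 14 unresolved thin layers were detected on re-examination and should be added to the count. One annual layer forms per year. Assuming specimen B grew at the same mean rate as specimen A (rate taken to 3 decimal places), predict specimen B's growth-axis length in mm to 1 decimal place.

14393.1 mm

Specimen A: adjusted count: 36368 + 14 = 36382 annual layers.
A: Extension rate ≈ 32395.0 / 36382 = 0.890 mm/yr.
B's length ≈ 0.890 × 16172 = 14393.1 mm.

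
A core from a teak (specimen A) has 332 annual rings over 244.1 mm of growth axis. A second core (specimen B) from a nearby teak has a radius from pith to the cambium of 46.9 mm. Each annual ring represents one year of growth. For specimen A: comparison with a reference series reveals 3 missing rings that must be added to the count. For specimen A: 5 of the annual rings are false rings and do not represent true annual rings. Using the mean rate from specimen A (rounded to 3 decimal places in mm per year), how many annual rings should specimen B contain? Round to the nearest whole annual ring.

63 annual rings

Specimen A: correcting the raw count gives 332 − 5 + 3 = 330 true annual rings.
A: Extension rate ≈ 244.1 / 330 = 0.740 mm/yr.
For B, 46.9 / 0.740 = 63.38 years ≈ 63 annual rings.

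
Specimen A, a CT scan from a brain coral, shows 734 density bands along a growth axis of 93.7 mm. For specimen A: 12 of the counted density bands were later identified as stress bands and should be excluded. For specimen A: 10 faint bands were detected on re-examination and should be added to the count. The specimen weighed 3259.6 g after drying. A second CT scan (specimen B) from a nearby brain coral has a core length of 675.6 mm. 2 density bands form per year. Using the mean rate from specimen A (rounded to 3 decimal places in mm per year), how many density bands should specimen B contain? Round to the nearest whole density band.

5278 density bands

Specimen A: true density band count = 734 − 12 + 10 = 732.
Specimen A: 732 density bands at 2 per year is 732 / 2 = 366 years.
A: 93.7 mm over 366 years gives 93.7 / 366 ≈ 0.256 mm per year.
For B, 675.6 / 0.256 = 2639.06 years; at 2 density bands per year that is 2639.06 × 2 ≈ 5278 density bands.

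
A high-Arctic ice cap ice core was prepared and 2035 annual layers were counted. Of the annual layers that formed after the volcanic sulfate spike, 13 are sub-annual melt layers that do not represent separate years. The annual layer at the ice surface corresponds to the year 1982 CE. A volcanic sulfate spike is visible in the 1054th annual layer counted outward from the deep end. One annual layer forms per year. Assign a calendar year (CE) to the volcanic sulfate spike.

1014 CE

2035 − 1054 = 981 annual layers lie beyond the volcanic sulfate spike toward the ice surface.
Removing the 13 false annual layers leaves 981 − 13 = 968 true annual layers beyond the volcanic sulfate spike.
The annual layer at the ice surface is 1982 CE, so the volcanic sulfate spike dates to 1982 − 968 = 1014 CE.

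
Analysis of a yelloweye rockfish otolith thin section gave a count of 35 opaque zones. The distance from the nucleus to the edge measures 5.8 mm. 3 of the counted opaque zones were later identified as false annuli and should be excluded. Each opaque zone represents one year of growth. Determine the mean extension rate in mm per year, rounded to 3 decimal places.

Adjusted count: 35 − 3 = 32 opaque zones.
Extension rate ≈ 5.8 / 32 = 0.181 mm per year.

0.181 mm per year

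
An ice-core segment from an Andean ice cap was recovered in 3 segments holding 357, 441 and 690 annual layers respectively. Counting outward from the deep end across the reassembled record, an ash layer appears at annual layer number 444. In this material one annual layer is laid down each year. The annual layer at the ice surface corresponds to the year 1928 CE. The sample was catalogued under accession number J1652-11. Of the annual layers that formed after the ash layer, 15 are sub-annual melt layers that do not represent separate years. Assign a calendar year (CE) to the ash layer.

Total annual layers = 357 + 441 + 690 = 1488.
Between annual layer 444 and the ice surface there are 1488 − 444 = 1044 annual layers.
Removing the 15 false annual layers leaves 1044 − 15 = 1029 true annual layers beyond the ash layer.
1928 − 1029 = 899 CE.

899 CE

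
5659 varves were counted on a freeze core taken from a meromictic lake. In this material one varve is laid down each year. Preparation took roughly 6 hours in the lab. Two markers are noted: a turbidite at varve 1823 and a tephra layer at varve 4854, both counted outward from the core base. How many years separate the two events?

The two markers are separated by 4854 − 1823 = 3031 varves.
At one varve per year, 3031 years elapsed between them.

3031 years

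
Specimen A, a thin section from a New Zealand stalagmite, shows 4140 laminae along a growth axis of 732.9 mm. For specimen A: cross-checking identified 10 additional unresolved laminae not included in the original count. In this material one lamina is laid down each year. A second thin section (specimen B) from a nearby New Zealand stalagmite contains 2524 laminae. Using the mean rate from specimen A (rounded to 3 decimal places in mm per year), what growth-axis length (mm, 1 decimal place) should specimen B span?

446.7 mm

Specimen A: true lamina count = 4140 + 10 = 4150.
A: 732.9 mm over 4150 years gives 732.9 / 4150 ≈ 0.177 mm per year.
For B, 0.177 mm/year × 2524 years = 446.7 mm.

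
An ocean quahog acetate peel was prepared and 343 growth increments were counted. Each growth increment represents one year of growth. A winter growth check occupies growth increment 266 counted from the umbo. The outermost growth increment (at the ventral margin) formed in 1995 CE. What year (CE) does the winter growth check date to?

The winter growth check sits at growth increment 266 from the umbo, so 343 − 266 = 77 growth increments formed after it.
The growth increment at the ventral margin is 1995 CE, so the winter growth check dates to 1995 − 77 = 1918 CE.

1918 CE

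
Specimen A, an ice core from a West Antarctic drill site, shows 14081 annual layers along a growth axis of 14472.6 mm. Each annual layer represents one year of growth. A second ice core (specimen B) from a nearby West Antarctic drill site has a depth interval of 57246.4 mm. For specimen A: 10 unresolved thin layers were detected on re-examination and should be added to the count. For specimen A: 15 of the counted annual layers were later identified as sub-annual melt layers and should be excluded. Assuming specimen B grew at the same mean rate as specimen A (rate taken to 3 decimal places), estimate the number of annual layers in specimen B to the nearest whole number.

55687 annual layers

Specimen A: correcting the raw count gives 14081 − 15 + 10 = 14076 true annual layers.
A: 14472.6 mm over 14076 years gives 14472.6 / 14076 ≈ 1.028 mm/year.
B spans 57246.4 / 1.028 = 55687.16 years ≈ 55687 annual layers.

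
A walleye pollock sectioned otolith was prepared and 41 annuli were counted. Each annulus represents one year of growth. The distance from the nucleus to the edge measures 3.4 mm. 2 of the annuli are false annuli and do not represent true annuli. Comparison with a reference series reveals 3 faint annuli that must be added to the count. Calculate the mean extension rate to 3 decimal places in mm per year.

After corrections the count is 41 − 2 + 3 = 42 annuli.
3.4 mm over 42 years gives 3.4 / 42 ≈ 0.081 mm per year.

0.081 mm per year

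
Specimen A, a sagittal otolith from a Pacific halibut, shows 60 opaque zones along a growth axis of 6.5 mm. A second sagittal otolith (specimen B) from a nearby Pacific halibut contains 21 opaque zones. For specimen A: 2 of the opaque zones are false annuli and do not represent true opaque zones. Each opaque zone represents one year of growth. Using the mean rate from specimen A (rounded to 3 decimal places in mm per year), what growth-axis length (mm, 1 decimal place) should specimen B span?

Specimen A: true opaque zone count = 60 − 2 = 58.
A: Mean rate = 6.5 mm / 58 years ≈ 0.112 mm per year.
B's length ≈ 0.112 × 21 = 2.4 mm.

2.4 mm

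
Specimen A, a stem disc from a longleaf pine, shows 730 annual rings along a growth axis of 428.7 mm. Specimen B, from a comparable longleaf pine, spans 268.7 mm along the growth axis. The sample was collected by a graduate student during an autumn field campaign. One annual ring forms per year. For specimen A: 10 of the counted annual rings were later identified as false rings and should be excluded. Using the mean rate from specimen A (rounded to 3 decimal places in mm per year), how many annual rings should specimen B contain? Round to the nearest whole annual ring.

452 annual rings

Specimen A: adjusted count: 730 − 10 = 720 annual rings.
A: Mean rate = 428.7 mm / 720 years ≈ 0.595 mm/yr.
Specimen B: 268.7 mm / 0.595 mm per year = 451.60 years ≈ 452 annual rings.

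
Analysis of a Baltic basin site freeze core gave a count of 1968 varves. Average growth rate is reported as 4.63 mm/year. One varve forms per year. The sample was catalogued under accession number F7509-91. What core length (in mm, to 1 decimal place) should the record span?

1968 years of growth are recorded.
1968 years at 4.63 mm/year gives 4.63 × 1968 = 9111.8 mm.

9111.8 mm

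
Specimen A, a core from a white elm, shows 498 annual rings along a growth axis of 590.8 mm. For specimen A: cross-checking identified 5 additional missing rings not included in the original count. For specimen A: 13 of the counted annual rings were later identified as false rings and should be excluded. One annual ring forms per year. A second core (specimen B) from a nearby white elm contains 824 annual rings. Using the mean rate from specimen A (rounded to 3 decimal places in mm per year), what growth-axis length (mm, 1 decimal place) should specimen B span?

993.7 mm

Specimen A: true annual ring count = 498 − 13 + 5 = 490.
A: Extension rate ≈ 590.8 / 490 = 1.206 mm/yr.
Length of B = 1.206 × 824 = 993.7 mm.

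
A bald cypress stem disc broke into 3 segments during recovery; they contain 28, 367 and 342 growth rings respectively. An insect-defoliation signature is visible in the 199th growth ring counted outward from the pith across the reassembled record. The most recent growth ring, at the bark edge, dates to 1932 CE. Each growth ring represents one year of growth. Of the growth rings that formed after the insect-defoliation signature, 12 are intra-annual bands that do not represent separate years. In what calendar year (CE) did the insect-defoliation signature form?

Total growth rings = 28 + 367 + 342 = 737.
Between growth ring 199 and the bark edge there are 737 − 199 = 538 growth rings.
Excluding 12 false growth rings: 538 − 12 = 526.
1932 − 526 = 1406 CE.

1406 CE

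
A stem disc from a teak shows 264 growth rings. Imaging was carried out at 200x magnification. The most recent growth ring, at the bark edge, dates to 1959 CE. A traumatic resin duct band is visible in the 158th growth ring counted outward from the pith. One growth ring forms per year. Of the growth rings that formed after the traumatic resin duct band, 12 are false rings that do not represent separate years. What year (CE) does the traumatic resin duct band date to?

1865 CE

Between growth ring 158 and the bark edge there are 264 − 158 = 106 growth rings.
106 − 12 false = 94 true growth rings after the traumatic resin duct band.
The growth ring at the bark edge is 1959 CE, so the traumatic resin duct band dates to 1959 − 94 = 1865 CE.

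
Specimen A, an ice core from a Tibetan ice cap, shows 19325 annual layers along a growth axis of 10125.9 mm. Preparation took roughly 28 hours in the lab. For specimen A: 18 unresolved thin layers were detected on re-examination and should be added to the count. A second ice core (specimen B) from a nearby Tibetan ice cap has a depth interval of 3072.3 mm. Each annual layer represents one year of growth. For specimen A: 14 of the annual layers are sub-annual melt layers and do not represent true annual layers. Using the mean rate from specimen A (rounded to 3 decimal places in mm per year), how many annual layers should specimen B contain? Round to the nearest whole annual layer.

Specimen A: after corrections the count is 19325 − 14 + 18 = 19329 annual layers.
A: 10125.9 mm over 19329 years gives 10125.9 / 19329 ≈ 0.524 mm per year.
B spans 3072.3 / 0.524 = 5863.17 years ≈ 5863 annual layers.

5863 annual layers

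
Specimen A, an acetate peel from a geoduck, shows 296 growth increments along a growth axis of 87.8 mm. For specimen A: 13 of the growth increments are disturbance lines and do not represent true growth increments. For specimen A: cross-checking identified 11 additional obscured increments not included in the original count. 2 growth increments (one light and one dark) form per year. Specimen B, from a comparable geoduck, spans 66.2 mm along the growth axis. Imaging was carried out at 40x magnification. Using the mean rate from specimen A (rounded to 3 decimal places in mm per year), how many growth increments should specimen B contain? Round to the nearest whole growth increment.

222 growth increments

Specimen A: true growth increment count = 296 − 13 + 11 = 294.
Specimen A: dividing by 2 growth increments per year: 294 / 2 = 147 years.
A: Mean rate = 87.8 mm / 147 years ≈ 0.597 mm per year.
Specimen B: 66.2 mm / 0.597 mm per year = 110.89 years; at 2 growth increments per year that is 110.89 × 2 ≈ 222 growth increments.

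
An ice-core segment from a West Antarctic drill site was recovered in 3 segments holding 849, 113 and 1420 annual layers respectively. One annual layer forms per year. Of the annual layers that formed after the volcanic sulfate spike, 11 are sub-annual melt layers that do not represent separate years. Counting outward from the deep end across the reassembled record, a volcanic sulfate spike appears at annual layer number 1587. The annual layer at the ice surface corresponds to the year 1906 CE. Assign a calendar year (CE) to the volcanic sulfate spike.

1122 CE

Total annual layers = 849 + 113 + 1420 = 2382.
The volcanic sulfate spike sits at annual layer 1587 from the deep end, so 2382 − 1587 = 795 annual layers formed after it.
Removing the 11 false annual layers leaves 795 − 11 = 784 true annual layers beyond the volcanic sulfate spike.
The annual layer at the ice surface is 1906 CE, so the volcanic sulfate spike dates to 1906 − 784 = 1122 CE.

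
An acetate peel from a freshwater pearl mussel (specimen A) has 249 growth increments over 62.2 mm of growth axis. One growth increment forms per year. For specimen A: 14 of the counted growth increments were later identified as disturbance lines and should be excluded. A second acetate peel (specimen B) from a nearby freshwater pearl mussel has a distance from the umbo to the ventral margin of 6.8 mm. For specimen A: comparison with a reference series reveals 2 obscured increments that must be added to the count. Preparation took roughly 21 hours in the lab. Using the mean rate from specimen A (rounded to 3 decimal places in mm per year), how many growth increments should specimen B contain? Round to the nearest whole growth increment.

26 growth increments

Specimen A: after corrections the count is 249 − 14 + 2 = 237 growth increments.
A: 62.2 mm over 237 years gives 62.2 / 237 ≈ 0.262 mm/year.
Specimen B: 6.8 mm / 0.262 mm per year = 25.95 years ≈ 26 growth increments.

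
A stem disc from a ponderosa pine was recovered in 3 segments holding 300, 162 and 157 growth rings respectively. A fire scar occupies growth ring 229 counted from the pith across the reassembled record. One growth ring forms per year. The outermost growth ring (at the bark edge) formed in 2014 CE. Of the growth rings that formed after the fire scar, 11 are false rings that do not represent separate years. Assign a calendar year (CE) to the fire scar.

Total growth rings = 300 + 162 + 157 = 619.
Between growth ring 229 and the bark edge there are 619 − 229 = 390 growth rings.
390 − 11 false = 379 true growth rings after the fire scar.
2014 − 379 = 1635 CE.

1635 CE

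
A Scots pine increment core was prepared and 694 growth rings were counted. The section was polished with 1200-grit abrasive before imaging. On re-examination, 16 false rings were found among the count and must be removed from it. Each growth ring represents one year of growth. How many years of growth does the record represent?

678 years

Correcting the raw count gives 694 − 16 = 678 true growth rings.
With a one-to-one growth ring periodicity this is 678 years.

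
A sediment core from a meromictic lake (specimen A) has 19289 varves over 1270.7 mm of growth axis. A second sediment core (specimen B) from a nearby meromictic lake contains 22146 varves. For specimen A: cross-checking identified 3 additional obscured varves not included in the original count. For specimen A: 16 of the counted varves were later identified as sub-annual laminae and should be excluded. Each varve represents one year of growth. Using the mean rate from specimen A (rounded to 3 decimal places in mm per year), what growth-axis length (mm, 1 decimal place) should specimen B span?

Specimen A: after corrections the count is 19289 − 16 + 3 = 19276 varves.
A: Extension rate ≈ 1270.7 / 19276 = 0.066 mm per year.
B's length ≈ 0.066 × 22146 = 1461.6 mm.

1461.6 mm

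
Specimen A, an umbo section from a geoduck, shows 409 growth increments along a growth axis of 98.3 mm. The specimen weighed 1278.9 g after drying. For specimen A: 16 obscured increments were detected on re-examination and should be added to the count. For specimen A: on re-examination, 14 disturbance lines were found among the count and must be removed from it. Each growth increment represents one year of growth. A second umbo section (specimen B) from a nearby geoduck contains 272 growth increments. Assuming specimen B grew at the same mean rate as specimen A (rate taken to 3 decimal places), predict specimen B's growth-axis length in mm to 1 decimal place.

65.0 mm

Specimen A: after corrections the count is 409 − 14 + 16 = 411 growth increments.
A: Mean rate = 98.3 mm / 411 years ≈ 0.239 mm per year.
Length of B = 0.239 × 272 = 65.0 mm.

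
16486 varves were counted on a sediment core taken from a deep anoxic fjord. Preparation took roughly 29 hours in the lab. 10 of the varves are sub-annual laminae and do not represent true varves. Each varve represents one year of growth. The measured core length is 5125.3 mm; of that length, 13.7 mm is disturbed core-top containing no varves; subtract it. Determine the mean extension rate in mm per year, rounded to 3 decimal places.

0.310 mm per year

True varve count = 16486 − 10 = 16476.
The growth record spans 5125.3 − 13.7 = 5111.6 mm.
Mean rate = 5111.6 mm / 16476 years ≈ 0.310 mm per year.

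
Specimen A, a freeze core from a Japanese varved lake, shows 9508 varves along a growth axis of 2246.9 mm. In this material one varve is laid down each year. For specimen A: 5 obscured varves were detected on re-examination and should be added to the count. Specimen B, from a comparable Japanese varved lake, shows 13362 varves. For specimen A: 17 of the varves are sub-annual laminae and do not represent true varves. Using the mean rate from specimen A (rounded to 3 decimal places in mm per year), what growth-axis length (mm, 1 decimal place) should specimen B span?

3166.8 mm

Specimen A: after corrections the count is 9508 − 17 + 5 = 9496 varves.
A: Mean rate = 2246.9 mm / 9496 years ≈ 0.237 mm per year.
For B, 0.237 mm/year × 13362 years = 3166.8 mm.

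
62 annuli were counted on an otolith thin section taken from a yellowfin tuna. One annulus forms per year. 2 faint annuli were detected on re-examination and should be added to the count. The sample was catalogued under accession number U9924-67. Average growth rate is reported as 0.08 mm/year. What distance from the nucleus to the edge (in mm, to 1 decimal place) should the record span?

Adjusted count: 62 + 2 = 64 annuli.
Length ≈ 0.08 × 64 = 5.1 mm.

5.1 mm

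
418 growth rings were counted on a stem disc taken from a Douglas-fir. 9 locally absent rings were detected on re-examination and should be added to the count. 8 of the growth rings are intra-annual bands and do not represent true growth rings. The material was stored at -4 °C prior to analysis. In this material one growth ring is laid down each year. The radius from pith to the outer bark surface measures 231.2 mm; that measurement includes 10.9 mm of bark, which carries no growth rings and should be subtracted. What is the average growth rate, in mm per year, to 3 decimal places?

Adjusted count: 418 − 8 + 9 = 419 growth rings.
Removing the 10.9 mm offcut leaves 231.2 − 10.9 = 220.3 mm.
Extension rate ≈ 220.3 / 419 = 0.526 mm per year.

0.526 mm per year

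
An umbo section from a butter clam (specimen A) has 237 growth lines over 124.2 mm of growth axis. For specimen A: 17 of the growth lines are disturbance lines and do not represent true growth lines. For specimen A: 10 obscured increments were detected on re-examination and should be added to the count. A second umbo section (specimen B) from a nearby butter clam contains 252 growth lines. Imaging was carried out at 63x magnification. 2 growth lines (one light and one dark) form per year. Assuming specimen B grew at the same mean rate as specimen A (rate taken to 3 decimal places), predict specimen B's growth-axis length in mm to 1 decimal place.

136.1 mm

Specimen A: adjusted count: 237 − 17 + 10 = 230 growth lines.
Specimen A: 230 growth lines at 2 per year is 230 / 2 = 115 years.
A: 124.2 mm over 115 years gives 124.2 / 115 ≈ 1.080 mm/yr.
Specimen B: with 2 growth lines per year, 252 / 2 = 126 years. B's length ≈ 1.080 × 126 = 136.1 mm.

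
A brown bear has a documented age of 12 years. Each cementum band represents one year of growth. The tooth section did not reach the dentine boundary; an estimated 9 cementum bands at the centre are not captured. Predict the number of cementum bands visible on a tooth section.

3 cementum bands

At one cementum band per year, 12 years correspond to 12 cementum bands.
Less the 9 uncaptured cementum bands: 12 − 9 = 3.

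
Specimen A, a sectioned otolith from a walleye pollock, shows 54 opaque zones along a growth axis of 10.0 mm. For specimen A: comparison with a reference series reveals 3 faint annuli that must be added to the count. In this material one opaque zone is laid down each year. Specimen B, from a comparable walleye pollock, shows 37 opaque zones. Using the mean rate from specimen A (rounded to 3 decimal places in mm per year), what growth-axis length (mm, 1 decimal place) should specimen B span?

Specimen A: after corrections the count is 54 + 3 = 57 opaque zones.
A: 10.0 mm over 57 years gives 10.0 / 57 ≈ 0.175 mm/yr.
Length of B = 0.175 × 37 = 6.5 mm.

6.5 mm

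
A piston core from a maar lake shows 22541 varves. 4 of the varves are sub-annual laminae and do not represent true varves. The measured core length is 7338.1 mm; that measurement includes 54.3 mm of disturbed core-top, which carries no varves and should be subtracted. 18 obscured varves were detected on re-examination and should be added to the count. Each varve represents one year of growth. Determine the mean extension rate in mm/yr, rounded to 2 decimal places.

0.32 mm/yr

True varve count = 22541 − 4 + 18 = 22555.
The growth record spans 7338.1 − 54.3 = 7283.8 mm.
Mean rate = 7283.8 mm / 22555 years ≈ 0.32 mm/yr.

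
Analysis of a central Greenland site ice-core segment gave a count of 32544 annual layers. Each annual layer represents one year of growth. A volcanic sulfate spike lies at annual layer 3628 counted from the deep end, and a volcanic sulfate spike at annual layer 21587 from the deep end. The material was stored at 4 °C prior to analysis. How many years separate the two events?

21587 − 3628 = 17959 annual layers lie between the two events.
At one annual layer per year, 17959 years elapsed between them.

17959 years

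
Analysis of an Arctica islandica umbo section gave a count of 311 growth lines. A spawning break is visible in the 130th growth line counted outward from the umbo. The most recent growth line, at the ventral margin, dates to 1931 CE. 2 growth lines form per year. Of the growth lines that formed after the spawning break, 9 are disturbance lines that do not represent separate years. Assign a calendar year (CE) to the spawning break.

Between growth line 130 and the ventral margin there are 311 − 130 = 181 growth lines.
Excluding 9 false growth lines: 181 − 9 = 172.
With 2 growth lines per year, 172 / 2 = 86 years.
Counting back 86 years from 1931 CE places the spawning break in 1931 − 86 = 1845 CE.

1845 CE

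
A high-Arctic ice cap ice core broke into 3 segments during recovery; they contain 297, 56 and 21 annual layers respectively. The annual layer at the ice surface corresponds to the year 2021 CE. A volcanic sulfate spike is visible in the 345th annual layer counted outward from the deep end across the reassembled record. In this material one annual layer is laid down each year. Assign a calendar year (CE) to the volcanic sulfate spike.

1992 CE

Total annual layers = 297 + 56 + 21 = 374.
Between annual layer 345 and the ice surface there are 374 − 345 = 29 annual layers.
The annual layer at the ice surface is 2021 CE, so the volcanic sulfate spike dates to 2021 − 29 = 1992 CE.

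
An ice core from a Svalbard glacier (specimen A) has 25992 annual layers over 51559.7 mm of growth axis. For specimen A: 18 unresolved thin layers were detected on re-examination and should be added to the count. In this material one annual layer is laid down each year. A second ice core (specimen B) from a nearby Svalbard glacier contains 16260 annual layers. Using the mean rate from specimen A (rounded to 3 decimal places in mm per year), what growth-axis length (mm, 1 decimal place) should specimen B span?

Specimen A: true annual layer count = 25992 + 18 = 26010.
A: Extension rate ≈ 51559.7 / 26010 = 1.982 mm per year.
B's length ≈ 1.982 × 16260 = 32227.3 mm.

32227.3 mm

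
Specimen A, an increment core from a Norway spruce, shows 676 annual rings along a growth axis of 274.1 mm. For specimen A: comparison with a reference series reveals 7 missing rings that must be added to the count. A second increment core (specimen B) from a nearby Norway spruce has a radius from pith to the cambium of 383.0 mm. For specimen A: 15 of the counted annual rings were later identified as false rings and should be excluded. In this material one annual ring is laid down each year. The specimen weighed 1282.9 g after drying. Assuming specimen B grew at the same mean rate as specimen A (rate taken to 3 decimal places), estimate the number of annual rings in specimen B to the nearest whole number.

934 annual rings

Specimen A: adjusted count: 676 − 15 + 7 = 668 annual rings.
A: 274.1 mm over 668 years gives 274.1 / 668 ≈ 0.410 mm/yr.
Specimen B: 383.0 mm / 0.410 mm per year = 934.15 years ≈ 934 annual rings.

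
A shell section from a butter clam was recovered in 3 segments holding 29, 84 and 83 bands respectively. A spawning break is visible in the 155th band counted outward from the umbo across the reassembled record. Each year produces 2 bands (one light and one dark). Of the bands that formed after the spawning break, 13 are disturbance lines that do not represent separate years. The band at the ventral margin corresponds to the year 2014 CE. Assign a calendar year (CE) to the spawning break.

Total bands = 29 + 84 + 83 = 196.
196 − 155 = 41 bands lie beyond the spawning break toward the ventral margin.
Excluding 13 false bands: 41 − 13 = 28.
With 2 bands per year, 28 / 2 = 14 years.
The band at the ventral margin is 2014 CE, so the spawning break dates to 2014 − 14 = 2000 CE.

2000 CE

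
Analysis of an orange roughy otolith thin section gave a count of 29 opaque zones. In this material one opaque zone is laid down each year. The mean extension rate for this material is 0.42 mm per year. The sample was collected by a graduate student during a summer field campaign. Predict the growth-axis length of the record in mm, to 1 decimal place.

12.2 mm

The record spans 29 years at 0.42 mm per year.
29 years at 0.42 mm/year gives 0.42 × 29 = 12.2 mm.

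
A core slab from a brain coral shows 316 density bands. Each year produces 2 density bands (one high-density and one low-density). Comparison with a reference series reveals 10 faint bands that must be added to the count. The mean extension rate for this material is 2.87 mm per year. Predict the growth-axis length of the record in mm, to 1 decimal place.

Correcting the raw count gives 316 + 10 = 326 true density bands.
With 2 density bands per year, 326 / 2 = 163 years.
163 years at 2.87 mm/year gives 2.87 × 163 = 467.8 mm.

467.8 mm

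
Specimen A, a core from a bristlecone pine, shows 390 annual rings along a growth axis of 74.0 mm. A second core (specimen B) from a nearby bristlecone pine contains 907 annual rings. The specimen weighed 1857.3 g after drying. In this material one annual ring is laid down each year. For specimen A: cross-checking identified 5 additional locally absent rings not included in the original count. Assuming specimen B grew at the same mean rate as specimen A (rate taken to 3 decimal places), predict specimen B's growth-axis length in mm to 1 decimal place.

Specimen A: true annual ring count = 390 + 5 = 395.
A: Mean rate = 74.0 mm / 395 years ≈ 0.187 mm per year.
B's length ≈ 0.187 × 907 = 169.6 mm.

169.6 mm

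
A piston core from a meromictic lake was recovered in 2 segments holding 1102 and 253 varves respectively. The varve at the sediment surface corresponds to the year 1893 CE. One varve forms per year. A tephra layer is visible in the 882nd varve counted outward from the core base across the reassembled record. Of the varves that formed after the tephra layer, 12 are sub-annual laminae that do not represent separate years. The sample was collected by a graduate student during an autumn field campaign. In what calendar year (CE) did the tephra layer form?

1432 CE

Total varves = 1102 + 253 = 1355.
Between varve 882 and the sediment surface there are 1355 − 882 = 473 varves.
Excluding 12 false varves: 473 − 12 = 461.
The varve at the sediment surface is 1893 CE, so the tephra layer dates to 1893 − 461 = 1432 CE.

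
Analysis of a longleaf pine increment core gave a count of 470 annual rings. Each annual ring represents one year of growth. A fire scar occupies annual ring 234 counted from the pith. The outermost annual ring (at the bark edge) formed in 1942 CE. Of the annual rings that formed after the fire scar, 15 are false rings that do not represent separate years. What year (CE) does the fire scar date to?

Between annual ring 234 and the bark edge there are 470 − 234 = 236 annual rings.
Excluding 15 false annual rings: 236 − 15 = 221.
Counting back 221 years from 1942 CE places the fire scar in 1942 − 221 = 1721 CE.

1721 CE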